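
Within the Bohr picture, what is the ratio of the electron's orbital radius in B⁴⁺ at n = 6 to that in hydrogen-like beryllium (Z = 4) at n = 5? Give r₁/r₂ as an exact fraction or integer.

r ∝ Z^-1 · n^2
r₁/r₂ = (5/4)^-1 · (6/5)^2 = 144/125

144/125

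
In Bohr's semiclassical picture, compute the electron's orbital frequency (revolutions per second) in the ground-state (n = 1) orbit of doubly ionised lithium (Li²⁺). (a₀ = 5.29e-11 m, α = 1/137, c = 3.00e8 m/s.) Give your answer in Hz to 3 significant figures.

5.93e16 Hz

r = n²a₀/Z = 1.76e-11 m, v = Zαc/n = 6.57e6 m/s
f = v/(2πr) = 5.93e16 Hz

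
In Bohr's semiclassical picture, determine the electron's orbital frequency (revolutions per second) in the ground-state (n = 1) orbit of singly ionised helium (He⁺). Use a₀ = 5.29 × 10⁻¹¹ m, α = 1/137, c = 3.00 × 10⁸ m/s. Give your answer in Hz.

2.64 × 10¹⁶ Hz

r = n²a₀/Z = 2.65 × 10⁻¹¹ m, v = Zαc/n = 4.38 × 10⁶ m/s
f = v/(2πr) = 2.64 × 10¹⁶ Hz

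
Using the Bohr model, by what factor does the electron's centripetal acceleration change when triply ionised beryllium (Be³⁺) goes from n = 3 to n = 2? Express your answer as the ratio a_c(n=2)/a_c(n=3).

81/16

a_c ∝ Z^3 · n^-4; with Z fixed, a_c ∝ n^-4.
a_c(n=2)/a_c(n=3) = (2/3)^-4 = 81/16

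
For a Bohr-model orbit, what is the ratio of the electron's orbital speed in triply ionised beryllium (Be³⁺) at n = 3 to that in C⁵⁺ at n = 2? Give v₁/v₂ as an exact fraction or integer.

4/9

v ∝ Z^1 · n^-1
v₁/v₂ = (4/6)^1 · (3/2)^-1 = 4/9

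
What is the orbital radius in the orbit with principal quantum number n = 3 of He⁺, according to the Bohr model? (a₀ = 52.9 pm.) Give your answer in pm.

238 pm

r_n = n²a₀/Z = 3² × 52.9 / 2
    = 9 × 52.9 / 2 = 238 pm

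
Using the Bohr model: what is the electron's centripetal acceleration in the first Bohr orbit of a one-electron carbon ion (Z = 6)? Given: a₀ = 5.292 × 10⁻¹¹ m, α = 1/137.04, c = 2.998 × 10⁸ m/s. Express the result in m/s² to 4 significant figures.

r = n²a₀/Z = 8.820 × 10⁻¹² m, v = Zαc/n = 1.313 × 10⁷ m/s
a = v²/r = (1.313 × 10⁷)² / 8.820 × 10⁻¹² = 1.953 × 10²⁵ m/s²

1.953 × 10²⁵ m/s²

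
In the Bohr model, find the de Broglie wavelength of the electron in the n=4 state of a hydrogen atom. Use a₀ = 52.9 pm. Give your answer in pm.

The Bohr quantisation condition is nλ = 2πr_n.
r_n = n²a₀/Z = 846 pm
λ = 2πr_n/n = 2π·846/4 = 1330 pm

1330 pm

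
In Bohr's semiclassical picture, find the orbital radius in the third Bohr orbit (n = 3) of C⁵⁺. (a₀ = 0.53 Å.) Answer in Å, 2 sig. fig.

0.80 Å

r_n = n²a₀/Z = 3² × 0.53 / 6
    = 9 × 0.53 / 6 = 0.80 Å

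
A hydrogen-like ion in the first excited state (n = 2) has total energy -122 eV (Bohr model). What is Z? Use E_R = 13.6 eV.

E_n = −E_R Z²/n² ⇒ Z² = −E_n n²/E_R = 122 × 2² / 13.6 ≈ 35.88
Z = 6

6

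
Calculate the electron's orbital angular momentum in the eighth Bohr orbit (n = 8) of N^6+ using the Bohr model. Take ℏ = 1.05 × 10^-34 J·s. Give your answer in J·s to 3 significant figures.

L_n = nℏ = 8 × 1.05 × 10^-34 = 8.40 × 10^-34 J·s

8.40 × 10^-34 J·s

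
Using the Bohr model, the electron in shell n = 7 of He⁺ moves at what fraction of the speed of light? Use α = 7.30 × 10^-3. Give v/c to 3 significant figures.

v_n = Zαc/n, so v/c = Zα/n = 2 × 0.00730 / 7 = 0.00209

0.00209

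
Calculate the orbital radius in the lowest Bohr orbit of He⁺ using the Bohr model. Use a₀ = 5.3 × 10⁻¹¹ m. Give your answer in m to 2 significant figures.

2.6 × 10⁻¹¹ m

r_n = n²a₀/Z = 1² × 5.3 × 10⁻¹¹ / 2
    = 1 × 5.3 × 10⁻¹¹ / 2 = 2.6 × 10⁻¹¹ m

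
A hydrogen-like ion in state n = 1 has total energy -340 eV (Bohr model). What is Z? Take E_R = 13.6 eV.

5

E_n = −E_R Z²/n² ⇒ Z² = −E_n n²/E_R = 340 × 1² / 13.6 ≈ 25.00
Z = 5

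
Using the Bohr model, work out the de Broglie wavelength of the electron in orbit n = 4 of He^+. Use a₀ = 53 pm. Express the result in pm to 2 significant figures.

The Bohr quantisation condition is nλ = 2πr_n.
r_n = n²a₀/Z = 420 pm
λ = 2πr_n/n = 2π·420/4 = 670 pm

670 pm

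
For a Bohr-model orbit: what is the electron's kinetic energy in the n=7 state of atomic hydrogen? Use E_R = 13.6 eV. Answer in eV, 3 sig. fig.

For a Coulomb orbit the virial theorem gives K = −E_n.
E_n = −E_R·Z²/n², so K = E_R·Z²/n² = 13.6 × 1²/7² = 0.278 eV

0.278 eV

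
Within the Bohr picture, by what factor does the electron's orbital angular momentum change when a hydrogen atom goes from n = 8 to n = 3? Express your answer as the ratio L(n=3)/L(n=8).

3/8

L = nℏ depends only on n, so L ∝ n.
L(n=3)/L(n=8) = (3/8)^1 = 3/8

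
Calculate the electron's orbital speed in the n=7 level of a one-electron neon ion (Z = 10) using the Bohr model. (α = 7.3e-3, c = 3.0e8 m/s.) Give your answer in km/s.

v_n = Zαc/n = 10 × 0.0073 × 3.0e8 / 7
    = 3100 km/s

3100 km/s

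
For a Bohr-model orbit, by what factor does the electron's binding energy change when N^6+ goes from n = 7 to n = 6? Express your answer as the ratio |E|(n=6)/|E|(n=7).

|E| ∝ Z^2 · n^-2; with Z fixed, |E| ∝ n^-2.
|E|(n=6)/|E|(n=7) = (6/7)^-2 = 49/36

49/36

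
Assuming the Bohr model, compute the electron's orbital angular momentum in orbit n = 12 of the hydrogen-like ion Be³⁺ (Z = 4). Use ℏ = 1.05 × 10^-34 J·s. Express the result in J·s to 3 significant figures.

L_n = nℏ = 12 × 1.05 × 10^-34 = 1.26 × 10^-33 J·s

1.26 × 10^-33 J·s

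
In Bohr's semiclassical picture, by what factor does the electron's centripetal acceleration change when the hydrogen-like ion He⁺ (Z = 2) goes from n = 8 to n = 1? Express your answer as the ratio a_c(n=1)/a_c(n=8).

a_c ∝ Z^3 · n^-4; with Z fixed, a_c ∝ n^-4.
a_c(n=1)/a_c(n=8) = (1/8)^-4 = 4096

4096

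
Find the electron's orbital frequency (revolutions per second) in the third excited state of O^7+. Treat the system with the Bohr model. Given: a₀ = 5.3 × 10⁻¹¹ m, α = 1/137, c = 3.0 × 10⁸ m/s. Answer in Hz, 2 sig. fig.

6.6 × 10¹⁵ Hz

r = n²a₀/Z = 1.1 × 10⁻¹⁰ m, v = Zαc/n = 4.4 × 10⁶ m/s
f = v/(2πr) = 6.6 × 10¹⁵ Hz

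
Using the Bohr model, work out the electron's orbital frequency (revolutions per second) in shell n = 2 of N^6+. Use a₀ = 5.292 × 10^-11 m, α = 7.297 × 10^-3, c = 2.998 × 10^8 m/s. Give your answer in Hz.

r = n²a₀/Z = 3.024 × 10^-11 m, v = Zαc/n = 7.657 × 10^6 m/s
f = v/(2πr) = 4.030 × 10^16 Hz

4.030 × 10^16 Hz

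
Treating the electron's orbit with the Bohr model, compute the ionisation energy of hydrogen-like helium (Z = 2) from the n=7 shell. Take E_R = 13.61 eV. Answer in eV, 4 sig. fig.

E_n = −E_R·Z²/n² = −13.61 × 2²/7² eV = -1.111 eV
Ionisation energy = −E_n = 1.111 eV

1.111 eV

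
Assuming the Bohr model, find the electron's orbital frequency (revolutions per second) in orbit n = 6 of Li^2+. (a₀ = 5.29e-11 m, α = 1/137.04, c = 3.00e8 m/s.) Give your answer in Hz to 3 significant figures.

r = n²a₀/Z = 6.35e-10 m, v = Zαc/n = 1.09e6 m/s
f = v/(2πr) = 2.74e14 Hz

2.74e14 Hz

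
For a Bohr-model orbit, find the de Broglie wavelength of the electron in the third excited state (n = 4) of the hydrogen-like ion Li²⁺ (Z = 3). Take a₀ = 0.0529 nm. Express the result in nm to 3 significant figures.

0.443 nm

The Bohr quantisation condition is nλ = 2πr_n.
r_n = n²a₀/Z = 0.282 nm
λ = 2πr_n/n = 2π·0.282/4 = 0.443 nm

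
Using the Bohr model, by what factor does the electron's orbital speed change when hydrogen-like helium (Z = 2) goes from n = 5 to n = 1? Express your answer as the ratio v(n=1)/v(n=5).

v ∝ Z^1 · n^-1; with Z fixed, v ∝ n^-1.
v(n=1)/v(n=5) = (1/5)^-1 = 5

5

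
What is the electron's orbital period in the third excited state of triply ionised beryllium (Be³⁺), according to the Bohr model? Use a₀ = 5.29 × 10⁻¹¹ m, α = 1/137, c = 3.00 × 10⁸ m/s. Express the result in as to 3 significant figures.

r = n²a₀/Z = 4²·5.29 × 10⁻¹¹/4 = 2.12 × 10⁻¹⁰ m
v = Zαc/n = 4·0.00730·3.00 × 10⁸/4 = 2.19 × 10⁶ m/s
T = 2πr/v = 6.07 × 10⁻¹⁶ s = 607 as

607 as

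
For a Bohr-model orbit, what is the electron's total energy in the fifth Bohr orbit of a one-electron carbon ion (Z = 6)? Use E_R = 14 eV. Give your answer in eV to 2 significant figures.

E_n = −E_R·Z²/n² = −14 × 6²/5² = -20 eV

-20 eV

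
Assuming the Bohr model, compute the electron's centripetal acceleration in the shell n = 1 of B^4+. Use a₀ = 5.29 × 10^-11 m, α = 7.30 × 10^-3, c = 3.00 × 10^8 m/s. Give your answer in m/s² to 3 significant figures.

1.13 × 10^25 m/s²

r = n²a₀/Z = 1.06 × 10^-11 m, v = Zαc/n = 1.09 × 10^7 m/s
a = v²/r = (1.09 × 10^7)² / 1.06 × 10^-11 = 1.13 × 10^25 m/s²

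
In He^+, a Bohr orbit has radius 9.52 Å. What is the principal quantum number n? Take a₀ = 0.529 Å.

6

r_n = n²a₀/Z ⇒ n² = rZ/a₀ = 9.52 × 2 / 0.529 ≈ 35.99
n = 6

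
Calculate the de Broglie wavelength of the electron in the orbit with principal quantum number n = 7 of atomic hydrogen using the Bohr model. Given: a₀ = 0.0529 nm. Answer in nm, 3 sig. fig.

The Bohr quantisation condition is nλ = 2πr_n.
r_n = n²a₀/Z = 2.59 nm
λ = 2πr_n/n = 2π·2.59/7 = 2.33 nm

2.33 nm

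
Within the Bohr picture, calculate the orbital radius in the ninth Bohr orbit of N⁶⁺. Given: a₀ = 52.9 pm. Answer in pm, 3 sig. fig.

r_n = n²a₀/Z = 9² × 52.9 / 7
    = 81 × 52.9 / 7 = 612 pm

612 pm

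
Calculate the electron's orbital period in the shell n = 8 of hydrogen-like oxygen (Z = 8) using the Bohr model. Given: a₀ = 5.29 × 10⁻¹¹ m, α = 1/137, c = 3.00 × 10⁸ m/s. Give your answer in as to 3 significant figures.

r = n²a₀/Z = 8²·5.29 × 10⁻¹¹/8 = 4.23 × 10⁻¹⁰ m
v = Zαc/n = 8·0.00730·3.00 × 10⁸/8 = 2.19 × 10⁶ m/s
T = 2πr/v = 1.21 × 10⁻¹⁵ s = 1210 as

1210 as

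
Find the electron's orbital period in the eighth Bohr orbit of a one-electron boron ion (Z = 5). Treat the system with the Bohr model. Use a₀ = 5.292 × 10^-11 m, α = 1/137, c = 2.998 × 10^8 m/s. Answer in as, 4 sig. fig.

3112 as

r = n²a₀/Z = 8²·5.292 × 10^-11/5 = 6.774 × 10^-10 m
v = Zαc/n = 5·0.007299·2.998 × 10^8/8 = 1.368 × 10^6 m/s
T = 2πr/v = 3.112 × 10^-15 s = 3112 as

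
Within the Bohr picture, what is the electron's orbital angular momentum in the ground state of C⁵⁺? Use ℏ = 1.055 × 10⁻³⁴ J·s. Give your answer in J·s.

1.055 × 10⁻³⁴ J·s

L_n = nℏ = 1 × 1.055 × 10⁻³⁴ = 1.055 × 10⁻³⁴ J·s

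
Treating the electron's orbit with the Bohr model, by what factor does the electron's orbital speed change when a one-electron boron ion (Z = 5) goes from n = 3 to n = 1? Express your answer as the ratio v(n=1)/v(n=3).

3

v ∝ Z^1 · n^-1; with Z fixed, v ∝ n^-1.
v(n=1)/v(n=3) = (1/3)^-1 = 3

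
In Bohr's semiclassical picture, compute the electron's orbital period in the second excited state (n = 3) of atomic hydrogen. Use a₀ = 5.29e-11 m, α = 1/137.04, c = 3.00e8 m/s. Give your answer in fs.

4.10 fs

r = n²a₀/Z = 3²·5.29e-11/1 = 4.76e-10 m
v = Zαc/n = 1·0.00730·3.00e8/3 = 7.30e5 m/s
T = 2πr/v = 4.10e-15 s = 4.10 fs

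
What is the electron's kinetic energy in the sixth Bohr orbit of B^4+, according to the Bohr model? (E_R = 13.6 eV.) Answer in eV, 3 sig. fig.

For a Coulomb orbit the virial theorem gives K = −E_n.
E_n = −E_R·Z²/n², so K = E_R·Z²/n² = 13.6 × 5²/6² = 9.44 eV

9.44 eV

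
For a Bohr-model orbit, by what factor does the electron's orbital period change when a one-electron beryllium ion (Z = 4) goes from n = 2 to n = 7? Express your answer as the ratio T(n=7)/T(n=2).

343/8

T ∝ Z^-2 · n^3; with Z fixed, T ∝ n^3.
T(n=7)/T(n=2) = (7/2)^3 = 343/8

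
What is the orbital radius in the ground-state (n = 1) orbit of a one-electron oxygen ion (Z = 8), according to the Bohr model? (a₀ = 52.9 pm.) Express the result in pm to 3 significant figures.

6.61 pm

r_n = n²a₀/Z = 1² × 52.9 / 8
    = 1 × 52.9 / 8 = 6.61 pm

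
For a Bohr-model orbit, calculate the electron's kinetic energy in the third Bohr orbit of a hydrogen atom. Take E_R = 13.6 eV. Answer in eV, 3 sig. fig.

For a Coulomb orbit the virial theorem gives K = −E_n.
E_n = −E_R·Z²/n², so K = E_R·Z²/n² = 13.6 × 1²/3² = 1.51 eV

1.51 eV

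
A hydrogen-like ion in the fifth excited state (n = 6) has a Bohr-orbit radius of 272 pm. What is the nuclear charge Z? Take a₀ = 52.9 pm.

7

r_n = n²a₀/Z ⇒ Z = n²a₀/r = 6² × 52.9 / 272 ≈ 7.00
Z = 7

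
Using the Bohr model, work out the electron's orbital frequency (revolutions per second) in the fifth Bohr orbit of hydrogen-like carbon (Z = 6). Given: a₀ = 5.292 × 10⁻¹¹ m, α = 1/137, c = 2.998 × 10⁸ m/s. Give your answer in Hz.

r = n²a₀/Z = 2.205 × 10⁻¹⁰ m, v = Zαc/n = 2.626 × 10⁶ m/s
f = v/(2πr) = 1.895 × 10¹⁵ Hz

1.895 × 10¹⁵ Hz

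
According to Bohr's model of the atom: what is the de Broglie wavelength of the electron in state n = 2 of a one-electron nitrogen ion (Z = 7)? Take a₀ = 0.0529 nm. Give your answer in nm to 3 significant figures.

The Bohr quantisation condition is nλ = 2πr_n.
r_n = n²a₀/Z = 0.0302 nm
λ = 2πr_n/n = 2π·0.0302/2 = 0.0950 nm

0.0950 nm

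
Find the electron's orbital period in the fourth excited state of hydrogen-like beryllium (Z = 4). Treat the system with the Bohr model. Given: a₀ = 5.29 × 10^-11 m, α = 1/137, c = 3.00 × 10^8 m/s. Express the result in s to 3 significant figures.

r = n²a₀/Z = 5²·5.29 × 10^-11/4 = 3.31 × 10^-10 m
v = Zαc/n = 4·0.00730·3.00 × 10^8/5 = 1.75 × 10^6 m/s
T = 2πr/v = 1.19 × 10^-15 s

1.19 × 10^-15 s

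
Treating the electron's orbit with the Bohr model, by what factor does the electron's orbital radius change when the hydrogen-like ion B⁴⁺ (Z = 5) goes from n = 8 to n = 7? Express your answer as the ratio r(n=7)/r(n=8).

r ∝ Z^-1 · n^2; with Z fixed, r ∝ n^2.
r(n=7)/r(n=8) = (7/8)^2 = 49/64

49/64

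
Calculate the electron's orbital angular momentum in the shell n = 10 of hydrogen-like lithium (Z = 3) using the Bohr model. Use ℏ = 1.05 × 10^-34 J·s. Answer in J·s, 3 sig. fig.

1.05 × 10^-33 J·s

L_n = nℏ = 10 × 1.05 × 10^-34 = 1.05 × 10^-33 J·s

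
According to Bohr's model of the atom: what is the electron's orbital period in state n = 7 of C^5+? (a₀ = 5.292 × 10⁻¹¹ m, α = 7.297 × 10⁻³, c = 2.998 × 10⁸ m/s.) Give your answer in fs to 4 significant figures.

1.448 fs

r = n²a₀/Z = 7²·5.292 × 10⁻¹¹/6 = 4.322 × 10⁻¹⁰ m
v = Zαc/n = 6·0.007297·2.998 × 10⁸/7 = 1.875 × 10⁶ m/s
T = 2πr/v = 1.448 × 10⁻¹⁵ s = 1.448 fs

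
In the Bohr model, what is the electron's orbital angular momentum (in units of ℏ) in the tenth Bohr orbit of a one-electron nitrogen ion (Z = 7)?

L_n = nℏ, so L/ℏ = n = 10.

10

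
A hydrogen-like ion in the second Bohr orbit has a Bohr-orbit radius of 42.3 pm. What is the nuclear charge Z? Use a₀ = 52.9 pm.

5

r_n = n²a₀/Z ⇒ Z = n²a₀/r = 2² × 52.9 / 42.3 ≈ 5.00
Z = 5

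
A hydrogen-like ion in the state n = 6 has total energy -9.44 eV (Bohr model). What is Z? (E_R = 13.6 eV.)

E_n = −E_R Z²/n² ⇒ Z² = −E_n n²/E_R = 9.44 × 6² / 13.6 ≈ 24.99
Z = 5

5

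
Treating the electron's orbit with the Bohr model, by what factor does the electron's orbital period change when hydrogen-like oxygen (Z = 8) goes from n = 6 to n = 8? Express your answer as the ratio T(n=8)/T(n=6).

64/27

T ∝ Z^-2 · n^3; with Z fixed, T ∝ n^3.
T(n=8)/T(n=6) = (8/6)^3 = 64/27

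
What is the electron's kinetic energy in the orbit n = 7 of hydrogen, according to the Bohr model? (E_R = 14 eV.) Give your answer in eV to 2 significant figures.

0.29 eV

For a Coulomb orbit the virial theorem gives K = −E_n.
E_n = −E_R·Z²/n², so K = E_R·Z²/n² = 14 × 1²/7² = 0.29 eV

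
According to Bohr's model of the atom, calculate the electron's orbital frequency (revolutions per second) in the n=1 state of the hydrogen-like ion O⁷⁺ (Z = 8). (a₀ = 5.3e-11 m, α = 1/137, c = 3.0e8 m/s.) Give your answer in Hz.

4.2e17 Hz

r = n²a₀/Z = 6.6e-12 m, v = Zαc/n = 1.8e7 m/s
f = v/(2πr) = 4.2e17 Hz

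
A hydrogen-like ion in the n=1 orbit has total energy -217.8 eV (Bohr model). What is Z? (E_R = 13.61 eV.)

4

E_n = −E_R Z²/n² ⇒ Z² = −E_n n²/E_R = 217.8 × 1² / 13.61 ≈ 16.00
Z = 4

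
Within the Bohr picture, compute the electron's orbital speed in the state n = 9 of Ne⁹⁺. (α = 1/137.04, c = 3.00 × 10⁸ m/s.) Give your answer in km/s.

v_n = Zαc/n = 10 × 0.00730 × 3.00 × 10⁸ / 9
    = 2430 km/s

2430 km/s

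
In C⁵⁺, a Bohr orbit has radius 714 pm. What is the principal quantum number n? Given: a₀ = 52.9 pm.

r_n = n²a₀/Z ⇒ n² = rZ/a₀ = 714 × 6 / 52.9 ≈ 80.98
n = 9

9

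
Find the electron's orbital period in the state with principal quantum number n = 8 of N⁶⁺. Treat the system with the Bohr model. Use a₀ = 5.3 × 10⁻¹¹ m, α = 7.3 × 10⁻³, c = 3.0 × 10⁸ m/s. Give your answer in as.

r = n²a₀/Z = 8²·5.3 × 10⁻¹¹/7 = 4.8 × 10⁻¹⁰ m
v = Zαc/n = 7·0.0073·3.0 × 10⁸/8 = 1.9 × 10⁶ m/s
T = 2πr/v = 1.6 × 10⁻¹⁵ s = 1600 as

1600 as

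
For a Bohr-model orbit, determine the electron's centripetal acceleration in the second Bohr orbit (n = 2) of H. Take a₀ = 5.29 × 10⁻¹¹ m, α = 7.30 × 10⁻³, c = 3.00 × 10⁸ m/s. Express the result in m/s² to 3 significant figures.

r = n²a₀/Z = 2.12 × 10⁻¹⁰ m, v = Zαc/n = 1.09 × 10⁶ m/s
a = v²/r = (1.09 × 10⁶)² / 2.12 × 10⁻¹⁰ = 5.67 × 10²¹ m/s²

5.67 × 10²¹ m/s²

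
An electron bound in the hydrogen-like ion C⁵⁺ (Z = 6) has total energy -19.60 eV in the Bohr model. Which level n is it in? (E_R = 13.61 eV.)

E_n = −E_R Z²/n² ⇒ n² = E_R Z²/(−E_n) = 13.61 × 6² / 19.60 ≈ 25.00
n = 5

5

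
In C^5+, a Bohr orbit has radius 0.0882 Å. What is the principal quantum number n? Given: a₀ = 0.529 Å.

r_n = n²a₀/Z ⇒ n² = rZ/a₀ = 0.0882 × 6 / 0.529 ≈ 1.00
n = 1

1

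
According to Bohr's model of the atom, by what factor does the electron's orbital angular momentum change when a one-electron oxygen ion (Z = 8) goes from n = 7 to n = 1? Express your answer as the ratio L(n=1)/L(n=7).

1/7

L = nℏ depends only on n, so L ∝ n.
L(n=1)/L(n=7) = (1/7)^1 = 1/7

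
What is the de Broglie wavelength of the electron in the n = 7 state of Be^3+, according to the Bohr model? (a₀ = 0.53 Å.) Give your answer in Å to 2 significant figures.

5.8 Å

The Bohr quantisation condition is nλ = 2πr_n.
r_n = n²a₀/Z = 6.5 Å
λ = 2πr_n/n = 2π·6.5/7 = 5.8 Å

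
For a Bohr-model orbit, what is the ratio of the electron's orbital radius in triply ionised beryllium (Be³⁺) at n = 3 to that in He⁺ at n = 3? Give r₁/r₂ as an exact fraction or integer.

r ∝ Z^-1 · n^2
r₁/r₂ = (4/2)^-1 · (3/3)^2 = 1/2

1/2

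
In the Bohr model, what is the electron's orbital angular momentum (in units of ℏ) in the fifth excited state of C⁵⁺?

6

L_n = nℏ, so L/ℏ = n = 6.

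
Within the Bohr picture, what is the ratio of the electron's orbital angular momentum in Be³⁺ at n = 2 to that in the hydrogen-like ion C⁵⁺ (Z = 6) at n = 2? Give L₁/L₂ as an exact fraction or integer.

L = nℏ is independent of Z.
L₁/L₂ = n₁/n₂ = 2/2 = 1

1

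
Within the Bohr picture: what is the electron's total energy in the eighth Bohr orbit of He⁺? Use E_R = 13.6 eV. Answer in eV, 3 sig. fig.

-0.850 eV

E_n = −E_R·Z²/n² = −13.6 × 2²/8² = -0.850 eV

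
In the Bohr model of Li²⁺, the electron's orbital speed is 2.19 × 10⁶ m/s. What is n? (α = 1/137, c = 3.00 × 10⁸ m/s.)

v_n = Zαc/n ⇒ n = Zαc/v = 3 × 0.00730 × 3.00 × 10⁸ / 2.19 × 10⁶ ≈ 3.00
n = 3

3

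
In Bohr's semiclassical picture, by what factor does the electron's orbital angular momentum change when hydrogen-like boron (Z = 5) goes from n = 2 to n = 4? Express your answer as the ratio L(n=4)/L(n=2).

2

L = nℏ depends only on n, so L ∝ n.
L(n=4)/L(n=2) = (4/2)^1 = 2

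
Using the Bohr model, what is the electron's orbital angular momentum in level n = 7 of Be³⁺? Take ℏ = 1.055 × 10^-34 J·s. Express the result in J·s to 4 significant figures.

7.385 × 10^-34 J·s

L_n = nℏ = 7 × 1.055 × 10^-34 = 7.385 × 10^-34 J·s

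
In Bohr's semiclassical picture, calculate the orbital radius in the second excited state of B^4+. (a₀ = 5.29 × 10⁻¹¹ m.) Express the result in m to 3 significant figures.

9.52 × 10⁻¹¹ m

r_n = n²a₀/Z = 3² × 5.29 × 10⁻¹¹ / 5
    = 9 × 5.29 × 10⁻¹¹ / 5 = 9.52 × 10⁻¹¹ m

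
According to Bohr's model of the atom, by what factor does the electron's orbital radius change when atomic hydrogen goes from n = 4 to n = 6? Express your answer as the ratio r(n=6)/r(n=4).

r ∝ Z^-1 · n^2; with Z fixed, r ∝ n^2.
r(n=6)/r(n=4) = (6/4)^2 = 9/4

9/4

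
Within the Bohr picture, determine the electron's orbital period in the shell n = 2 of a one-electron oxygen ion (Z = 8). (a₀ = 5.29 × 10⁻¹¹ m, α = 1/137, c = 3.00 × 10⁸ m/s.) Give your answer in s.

1.90 × 10⁻¹⁷ s

r = n²a₀/Z = 2²·5.29 × 10⁻¹¹/8 = 2.65 × 10⁻¹¹ m
v = Zαc/n = 8·0.00730·3.00 × 10⁸/2 = 8.76 × 10⁶ m/s
T = 2πr/v = 1.90 × 10⁻¹⁷ s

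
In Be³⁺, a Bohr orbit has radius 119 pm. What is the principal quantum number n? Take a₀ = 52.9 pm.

r_n = n²a₀/Z ⇒ n² = rZ/a₀ = 119 × 4 / 52.9 ≈ 9.00
n = 3

3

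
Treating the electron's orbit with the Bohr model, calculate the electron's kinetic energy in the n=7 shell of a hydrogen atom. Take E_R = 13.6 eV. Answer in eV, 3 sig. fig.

0.278 eV

For a Coulomb orbit the virial theorem gives K = −E_n.
E_n = −E_R·Z²/n², so K = E_R·Z²/n² = 13.6 × 1²/7² = 0.278 eV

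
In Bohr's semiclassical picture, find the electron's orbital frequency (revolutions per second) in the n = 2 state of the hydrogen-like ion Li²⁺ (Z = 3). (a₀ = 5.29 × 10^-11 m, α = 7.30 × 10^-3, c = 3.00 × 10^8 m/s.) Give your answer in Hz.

r = n²a₀/Z = 7.05 × 10^-11 m, v = Zαc/n = 3.29 × 10^6 m/s
f = v/(2πr) = 7.41 × 10^15 Hz

7.41 × 10^15 Hz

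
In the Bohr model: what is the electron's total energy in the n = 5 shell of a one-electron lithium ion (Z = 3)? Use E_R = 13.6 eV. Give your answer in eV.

E_n = −E_R·Z²/n² = −13.6 × 3²/5² = -4.90 eV

-4.90 eV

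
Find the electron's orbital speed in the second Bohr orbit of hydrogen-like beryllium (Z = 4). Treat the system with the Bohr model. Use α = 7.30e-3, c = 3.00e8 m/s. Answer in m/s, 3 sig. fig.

4.38e6 m/s

v_n = Zαc/n = 4 × 0.00730 × 3.00e8 / 2
    = 4.38e6 m/s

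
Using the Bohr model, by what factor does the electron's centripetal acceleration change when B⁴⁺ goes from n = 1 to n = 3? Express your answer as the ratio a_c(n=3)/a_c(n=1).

1/81

a_c ∝ Z^3 · n^-4; with Z fixed, a_c ∝ n^-4.
a_c(n=3)/a_c(n=1) = (3/1)^-4 = 1/81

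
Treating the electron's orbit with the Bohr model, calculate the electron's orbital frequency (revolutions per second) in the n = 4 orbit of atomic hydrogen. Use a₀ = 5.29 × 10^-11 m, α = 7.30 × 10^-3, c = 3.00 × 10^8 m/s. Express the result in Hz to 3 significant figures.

1.03 × 10^14 Hz

r = n²a₀/Z = 8.46 × 10^-10 m, v = Zαc/n = 5.47 × 10^5 m/s
f = v/(2πr) = 1.03 × 10^14 Hz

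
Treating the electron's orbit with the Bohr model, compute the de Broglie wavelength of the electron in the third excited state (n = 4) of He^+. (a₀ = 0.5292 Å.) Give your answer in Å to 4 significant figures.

6.650 Å

The Bohr quantisation condition is nλ = 2πr_n.
r_n = n²a₀/Z = 4.234 Å
λ = 2πr_n/n = 2π·4.234/4 = 6.650 Å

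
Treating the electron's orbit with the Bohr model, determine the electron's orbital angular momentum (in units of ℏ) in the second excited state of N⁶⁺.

L_n = nℏ, so L/ℏ = n = 3.

3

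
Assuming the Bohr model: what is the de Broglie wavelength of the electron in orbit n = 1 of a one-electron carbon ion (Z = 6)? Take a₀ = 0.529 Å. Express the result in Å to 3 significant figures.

The Bohr quantisation condition is nλ = 2πr_n.
r_n = n²a₀/Z = 0.0882 Å
λ = 2πr_n/n = 2π·0.0882/1 = 0.554 Å

0.554 Å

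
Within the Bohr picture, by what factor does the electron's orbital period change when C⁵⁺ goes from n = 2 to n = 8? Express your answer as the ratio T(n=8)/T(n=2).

T ∝ Z^-2 · n^3; with Z fixed, T ∝ n^3.
T(n=8)/T(n=2) = (8/2)^3 = 64

64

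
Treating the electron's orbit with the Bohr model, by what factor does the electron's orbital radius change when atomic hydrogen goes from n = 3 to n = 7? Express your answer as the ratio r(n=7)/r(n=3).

49/9

r ∝ Z^-1 · n^2; with Z fixed, r ∝ n^2.
r(n=7)/r(n=3) = (7/3)^2 = 49/9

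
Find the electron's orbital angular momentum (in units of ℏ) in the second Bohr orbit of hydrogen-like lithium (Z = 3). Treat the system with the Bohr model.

L_n = nℏ, so L/ℏ = n = 2.

2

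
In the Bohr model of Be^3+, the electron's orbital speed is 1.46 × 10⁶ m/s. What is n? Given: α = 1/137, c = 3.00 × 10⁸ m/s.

6

v_n = Zαc/n ⇒ n = Zαc/v = 4 × 0.00730 × 3.00 × 10⁸ / 1.46 × 10⁶ ≈ 6.00
n = 6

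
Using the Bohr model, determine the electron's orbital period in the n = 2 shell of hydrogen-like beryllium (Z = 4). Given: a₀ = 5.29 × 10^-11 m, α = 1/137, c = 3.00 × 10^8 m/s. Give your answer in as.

r = n²a₀/Z = 2²·5.29 × 10^-11/4 = 5.29 × 10^-11 m
v = Zαc/n = 4·0.00730·3.00 × 10^8/2 = 4.38 × 10^6 m/s
T = 2πr/v = 7.59 × 10^-17 s = 75.9 as

75.9 as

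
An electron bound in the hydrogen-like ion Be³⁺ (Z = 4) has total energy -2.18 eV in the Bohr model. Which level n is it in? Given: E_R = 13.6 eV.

10

E_n = −E_R Z²/n² ⇒ n² = E_R Z²/(−E_n) = 13.6 × 4² / 2.18 ≈ 99.82
n = 10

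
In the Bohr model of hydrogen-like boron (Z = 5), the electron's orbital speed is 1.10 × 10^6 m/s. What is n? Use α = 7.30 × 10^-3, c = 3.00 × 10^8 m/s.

v_n = Zαc/n ⇒ n = Zαc/v = 5 × 0.00730 × 3.00 × 10^8 / 1.10 × 10^6 ≈ 9.95
n = 10

10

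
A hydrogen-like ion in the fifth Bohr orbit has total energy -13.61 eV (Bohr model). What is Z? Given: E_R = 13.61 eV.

E_n = −E_R Z²/n² ⇒ Z² = −E_n n²/E_R = 13.61 × 5² / 13.61 ≈ 25.00
Z = 5

5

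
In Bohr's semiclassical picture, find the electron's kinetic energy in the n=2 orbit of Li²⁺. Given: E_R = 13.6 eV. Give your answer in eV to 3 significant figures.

30.6 eV

For a Coulomb orbit the virial theorem gives K = −E_n.
E_n = −E_R·Z²/n², so K = E_R·Z²/n² = 13.6 × 3²/2² = 30.6 eV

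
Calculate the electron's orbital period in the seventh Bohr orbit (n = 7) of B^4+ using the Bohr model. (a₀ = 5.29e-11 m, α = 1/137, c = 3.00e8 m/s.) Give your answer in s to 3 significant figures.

r = n²a₀/Z = 7²·5.29e-11/5 = 5.18e-10 m
v = Zαc/n = 5·0.00730·3.00e8/7 = 1.56e6 m/s
T = 2πr/v = 2.08e-15 s

2.08e-15 s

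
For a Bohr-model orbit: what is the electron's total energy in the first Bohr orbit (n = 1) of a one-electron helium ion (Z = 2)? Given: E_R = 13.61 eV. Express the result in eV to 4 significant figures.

E_n = −E_R·Z²/n² = −13.61 × 2²/1² = -54.44 eV

-54.44 eV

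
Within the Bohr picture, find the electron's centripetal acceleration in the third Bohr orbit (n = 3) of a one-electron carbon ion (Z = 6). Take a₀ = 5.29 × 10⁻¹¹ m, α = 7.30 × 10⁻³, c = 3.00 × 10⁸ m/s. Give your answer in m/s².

2.42 × 10²³ m/s²

r = n²a₀/Z = 7.94 × 10⁻¹¹ m, v = Zαc/n = 4.38 × 10⁶ m/s
a = v²/r = (4.38 × 10⁶)² / 7.94 × 10⁻¹¹ = 2.42 × 10²³ m/s²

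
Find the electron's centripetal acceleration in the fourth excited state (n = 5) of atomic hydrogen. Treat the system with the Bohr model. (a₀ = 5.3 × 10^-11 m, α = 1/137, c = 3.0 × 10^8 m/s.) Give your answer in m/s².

r = n²a₀/Z = 1.3 × 10^-9 m, v = Zαc/n = 4.4 × 10^5 m/s
a = v²/r = (4.4 × 10^5)² / 1.3 × 10^-9 = 1.4 × 10^20 m/s²

1.4 × 10^20 m/s²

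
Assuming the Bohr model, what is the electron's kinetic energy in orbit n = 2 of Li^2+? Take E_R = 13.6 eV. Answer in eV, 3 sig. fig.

30.6 eV

For a Coulomb orbit the virial theorem gives K = −E_n.
E_n = −E_R·Z²/n², so K = E_R·Z²/n² = 13.6 × 3²/2² = 30.6 eV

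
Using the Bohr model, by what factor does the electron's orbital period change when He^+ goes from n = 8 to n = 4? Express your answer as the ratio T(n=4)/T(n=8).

T ∝ Z^-2 · n^3; with Z fixed, T ∝ n^3.
T(n=4)/T(n=8) = (4/8)^3 = 1/8

1/8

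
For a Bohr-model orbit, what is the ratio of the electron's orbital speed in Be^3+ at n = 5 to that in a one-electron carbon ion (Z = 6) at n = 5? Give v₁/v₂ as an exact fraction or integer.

v ∝ Z^1 · n^-1
v₁/v₂ = (4/6)^1 · (5/5)^-1 = 2/3

2/3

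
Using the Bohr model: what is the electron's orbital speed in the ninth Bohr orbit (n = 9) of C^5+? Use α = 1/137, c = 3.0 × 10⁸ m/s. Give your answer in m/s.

v_n = Zαc/n = 6 × 0.0073 × 3.0 × 10⁸ / 9
    = 1.5 × 10⁶ m/s

1.5 × 10⁶ m/s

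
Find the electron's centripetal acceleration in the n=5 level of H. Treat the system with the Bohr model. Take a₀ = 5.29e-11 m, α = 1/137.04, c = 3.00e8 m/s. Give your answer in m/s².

1.45e20 m/s²

r = n²a₀/Z = 1.32e-9 m, v = Zαc/n = 4.38e5 m/s
a = v²/r = (4.38e5)² / 1.32e-9 = 1.45e20 m/s²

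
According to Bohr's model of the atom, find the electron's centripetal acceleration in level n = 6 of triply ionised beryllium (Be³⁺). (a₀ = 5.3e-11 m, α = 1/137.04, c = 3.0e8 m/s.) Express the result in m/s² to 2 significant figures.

r = n²a₀/Z = 4.8e-10 m, v = Zαc/n = 1.5e6 m/s
a = v²/r = (1.5e6)² / 4.8e-10 = 4.5e21 m/s²

4.5e21 m/s²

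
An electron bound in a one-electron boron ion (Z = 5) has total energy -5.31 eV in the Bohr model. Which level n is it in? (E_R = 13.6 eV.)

8

E_n = −E_R Z²/n² ⇒ n² = E_R Z²/(−E_n) = 13.6 × 5² / 5.31 ≈ 64.03
n = 8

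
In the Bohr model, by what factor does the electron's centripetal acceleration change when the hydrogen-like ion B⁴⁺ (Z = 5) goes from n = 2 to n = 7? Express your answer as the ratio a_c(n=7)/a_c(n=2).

a_c ∝ Z^3 · n^-4; with Z fixed, a_c ∝ n^-4.
a_c(n=7)/a_c(n=2) = (7/2)^-4 = 16/2401

16/2401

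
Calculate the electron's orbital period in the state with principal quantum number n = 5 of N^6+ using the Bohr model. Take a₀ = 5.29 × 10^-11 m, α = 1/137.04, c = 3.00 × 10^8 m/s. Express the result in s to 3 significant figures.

3.87 × 10^-16 s

r = n²a₀/Z = 5²·5.29 × 10^-11/7 = 1.89 × 10^-10 m
v = Zαc/n = 7·0.00730·3.00 × 10^8/5 = 3.06 × 10^6 m/s
T = 2πr/v = 3.87 × 10^-16 s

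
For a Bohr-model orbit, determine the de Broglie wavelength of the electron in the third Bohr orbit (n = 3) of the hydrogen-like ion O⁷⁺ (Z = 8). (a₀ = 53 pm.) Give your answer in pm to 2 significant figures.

120 pm

The Bohr quantisation condition is nλ = 2πr_n.
r_n = n²a₀/Z = 60 pm
λ = 2πr_n/n = 2π·60/3 = 120 pm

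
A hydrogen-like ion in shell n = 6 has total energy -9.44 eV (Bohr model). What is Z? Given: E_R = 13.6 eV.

E_n = −E_R Z²/n² ⇒ Z² = −E_n n²/E_R = 9.44 × 6² / 13.6 ≈ 24.99
Z = 5

5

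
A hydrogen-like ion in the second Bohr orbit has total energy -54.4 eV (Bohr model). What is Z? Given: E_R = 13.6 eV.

4

E_n = −E_R Z²/n² ⇒ Z² = −E_n n²/E_R = 54.4 × 2² / 13.6 ≈ 16.00
Z = 4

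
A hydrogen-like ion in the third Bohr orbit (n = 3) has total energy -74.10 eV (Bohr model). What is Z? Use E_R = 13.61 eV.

7

E_n = −E_R Z²/n² ⇒ Z² = −E_n n²/E_R = 74.10 × 3² / 13.61 ≈ 49.00
Z = 7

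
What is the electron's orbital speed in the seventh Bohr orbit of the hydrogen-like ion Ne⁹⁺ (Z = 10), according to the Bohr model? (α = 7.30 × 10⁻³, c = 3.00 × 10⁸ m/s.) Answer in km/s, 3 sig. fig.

3130 km/s

v_n = Zαc/n = 10 × 0.00730 × 3.00 × 10⁸ / 7
    = 3130 km/s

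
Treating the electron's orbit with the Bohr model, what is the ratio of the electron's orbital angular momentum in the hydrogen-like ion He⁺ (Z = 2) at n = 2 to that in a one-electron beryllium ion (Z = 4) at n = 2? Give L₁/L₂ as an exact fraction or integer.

1

L = nℏ is independent of Z.
L₁/L₂ = n₁/n₂ = 2/2 = 1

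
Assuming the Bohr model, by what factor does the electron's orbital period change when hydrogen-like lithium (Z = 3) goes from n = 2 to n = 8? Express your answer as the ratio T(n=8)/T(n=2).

64

T ∝ Z^-2 · n^3; with Z fixed, T ∝ n^3.
T(n=8)/T(n=2) = (8/2)^3 = 64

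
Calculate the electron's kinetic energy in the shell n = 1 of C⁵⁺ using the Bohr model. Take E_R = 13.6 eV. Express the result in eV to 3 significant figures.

490 eV

For a Coulomb orbit the virial theorem gives K = −E_n.
E_n = −E_R·Z²/n², so K = E_R·Z²/n² = 13.6 × 6²/1² = 490 eV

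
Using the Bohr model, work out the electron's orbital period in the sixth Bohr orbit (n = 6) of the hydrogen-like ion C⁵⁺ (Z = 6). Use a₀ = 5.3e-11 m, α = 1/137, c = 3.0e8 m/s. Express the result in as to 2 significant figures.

910 as

r = n²a₀/Z = 6²·5.3e-11/6 = 3.2e-10 m
v = Zαc/n = 6·0.0073·3.0e8/6 = 2.2e6 m/s
T = 2πr/v = 9.1e-16 s = 910 as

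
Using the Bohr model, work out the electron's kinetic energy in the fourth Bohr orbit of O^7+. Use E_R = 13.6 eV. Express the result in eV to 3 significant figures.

54.4 eV

For a Coulomb orbit the virial theorem gives K = −E_n.
E_n = −E_R·Z²/n², so K = E_R·Z²/n² = 13.6 × 8²/4² = 54.4 eV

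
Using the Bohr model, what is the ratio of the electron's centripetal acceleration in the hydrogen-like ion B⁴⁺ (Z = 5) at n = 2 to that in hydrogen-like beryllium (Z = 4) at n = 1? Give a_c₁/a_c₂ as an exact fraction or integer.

a_c ∝ Z^3 · n^-4
a_c₁/a_c₂ = (5/4)^3 · (2/1)^-4 = 125/1024

125/1024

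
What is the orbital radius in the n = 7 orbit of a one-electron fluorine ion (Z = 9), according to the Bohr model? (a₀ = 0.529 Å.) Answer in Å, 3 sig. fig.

2.88 Å

r_n = n²a₀/Z = 7² × 0.529 / 9
    = 49 × 0.529 / 9 = 2.88 Å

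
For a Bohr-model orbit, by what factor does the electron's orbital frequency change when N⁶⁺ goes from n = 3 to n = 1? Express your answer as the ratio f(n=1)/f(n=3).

27

f ∝ Z^2 · n^-3; with Z fixed, f ∝ n^-3.
f(n=1)/f(n=3) = (1/3)^-3 = 27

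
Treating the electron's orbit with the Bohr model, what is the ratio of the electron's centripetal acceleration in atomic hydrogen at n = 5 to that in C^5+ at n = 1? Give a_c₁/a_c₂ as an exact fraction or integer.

a_c ∝ Z^3 · n^-4
a_c₁/a_c₂ = (1/6)^3 · (5/1)^-4 = 1/135000

1/135000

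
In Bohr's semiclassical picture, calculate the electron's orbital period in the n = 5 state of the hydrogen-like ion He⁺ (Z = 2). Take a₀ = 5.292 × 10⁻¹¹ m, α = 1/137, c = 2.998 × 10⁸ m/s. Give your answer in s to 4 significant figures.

r = n²a₀/Z = 5²·5.292 × 10⁻¹¹/2 = 6.615 × 10⁻¹⁰ m
v = Zαc/n = 2·0.007299·2.998 × 10⁸/5 = 8.753 × 10⁵ m/s
T = 2πr/v = 4.748 × 10⁻¹⁵ s

4.748 × 10⁻¹⁵ s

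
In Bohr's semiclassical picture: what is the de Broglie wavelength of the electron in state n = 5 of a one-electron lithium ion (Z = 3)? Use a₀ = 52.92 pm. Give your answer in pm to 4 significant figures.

The Bohr quantisation condition is nλ = 2πr_n.
r_n = n²a₀/Z = 441.0 pm
λ = 2πr_n/n = 2π·441.0/5 = 554.2 pm

554.2 pm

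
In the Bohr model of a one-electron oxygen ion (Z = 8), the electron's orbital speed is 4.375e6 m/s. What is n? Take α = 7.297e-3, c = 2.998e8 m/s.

v_n = Zαc/n ⇒ n = Zαc/v = 8 × 0.007297 × 2.998e8 / 4.375e6 ≈ 4.00
n = 4

4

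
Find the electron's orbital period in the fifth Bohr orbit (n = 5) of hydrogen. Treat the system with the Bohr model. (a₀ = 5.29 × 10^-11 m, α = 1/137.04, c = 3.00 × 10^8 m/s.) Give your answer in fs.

19.0 fs

r = n²a₀/Z = 5²·5.29 × 10^-11/1 = 1.32 × 10^-9 m
v = Zαc/n = 1·0.00730·3.00 × 10^8/5 = 4.38 × 10^5 m/s
T = 2πr/v = 1.90 × 10^-14 s = 19.0 fs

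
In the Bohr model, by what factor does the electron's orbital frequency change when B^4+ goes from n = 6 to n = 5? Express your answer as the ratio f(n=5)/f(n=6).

216/125

f ∝ Z^2 · n^-3; with Z fixed, f ∝ n^-3.
f(n=5)/f(n=6) = (5/6)^-3 = 216/125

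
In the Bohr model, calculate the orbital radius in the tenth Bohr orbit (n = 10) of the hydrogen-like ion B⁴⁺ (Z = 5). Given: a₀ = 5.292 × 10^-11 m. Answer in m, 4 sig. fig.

r_n = n²a₀/Z = 10² × 5.292 × 10^-11 / 5
    = 100 × 5.292 × 10^-11 / 5 = 1.058 × 10^-9 m

1.058 × 10^-9 m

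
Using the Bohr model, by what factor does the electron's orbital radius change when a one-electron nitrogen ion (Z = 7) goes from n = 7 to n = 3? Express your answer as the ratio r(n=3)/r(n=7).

r ∝ Z^-1 · n^2; with Z fixed, r ∝ n^2.
r(n=3)/r(n=7) = (3/7)^2 = 9/49

9/49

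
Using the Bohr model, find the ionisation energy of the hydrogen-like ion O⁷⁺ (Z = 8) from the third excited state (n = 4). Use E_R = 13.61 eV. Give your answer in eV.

E_n = −E_R·Z²/n² = −13.61 × 8²/4² eV = -54.44 eV
Ionisation energy = −E_n = 54.44 eV

54.44 eV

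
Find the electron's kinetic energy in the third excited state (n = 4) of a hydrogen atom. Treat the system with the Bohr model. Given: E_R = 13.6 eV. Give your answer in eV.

0.850 eV

For a Coulomb orbit the virial theorem gives K = −E_n.
E_n = −E_R·Z²/n², so K = E_R·Z²/n² = 13.6 × 1²/4² = 0.850 eV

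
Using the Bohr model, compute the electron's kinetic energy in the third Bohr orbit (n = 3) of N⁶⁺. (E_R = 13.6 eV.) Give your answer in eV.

74.0 eV

For a Coulomb orbit the virial theorem gives K = −E_n.
E_n = −E_R·Z²/n², so K = E_R·Z²/n² = 13.6 × 7²/3² = 74.0 eV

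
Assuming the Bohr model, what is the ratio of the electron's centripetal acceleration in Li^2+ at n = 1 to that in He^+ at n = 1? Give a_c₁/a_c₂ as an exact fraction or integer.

a_c ∝ Z^3 · n^-4
a_c₁/a_c₂ = (3/2)^3 · (1/1)^-4 = 27/8

27/8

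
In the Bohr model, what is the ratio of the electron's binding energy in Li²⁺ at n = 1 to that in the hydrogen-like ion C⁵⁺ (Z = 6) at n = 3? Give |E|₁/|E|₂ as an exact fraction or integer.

|E| ∝ Z^2 · n^-2
|E|₁/|E|₂ = (3/6)^2 · (1/3)^-2 = 9/4

9/4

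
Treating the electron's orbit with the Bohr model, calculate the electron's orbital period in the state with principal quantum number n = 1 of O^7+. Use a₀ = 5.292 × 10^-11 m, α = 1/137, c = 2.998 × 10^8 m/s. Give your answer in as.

2.374 as

r = n²a₀/Z = 1²·5.292 × 10^-11/8 = 6.615 × 10^-12 m
v = Zαc/n = 8·0.007299·2.998 × 10^8/1 = 1.751 × 10^7 m/s
T = 2πr/v = 2.374 × 10^-18 s = 2.374 as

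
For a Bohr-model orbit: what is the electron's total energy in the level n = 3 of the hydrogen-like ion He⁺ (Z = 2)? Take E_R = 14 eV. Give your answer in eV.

-6.2 eV

E_n = −E_R·Z²/n² = −14 × 2²/3² = -6.2 eV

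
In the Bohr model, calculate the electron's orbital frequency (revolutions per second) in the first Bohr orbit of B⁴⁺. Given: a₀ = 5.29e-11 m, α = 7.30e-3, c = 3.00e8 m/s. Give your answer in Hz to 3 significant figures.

r = n²a₀/Z = 1.06e-11 m, v = Zαc/n = 1.09e7 m/s
f = v/(2πr) = 1.65e17 Hz

1.65e17 Hz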